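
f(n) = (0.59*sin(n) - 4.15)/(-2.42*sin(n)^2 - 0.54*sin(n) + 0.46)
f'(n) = (4.84*sin(n)*cos(n) + 0.54*cos(n))*(0.59*sin(n) - 4.15)/(-2.42*sin(n)^2 - 0.54*sin(n) + 0.46)^2 + 0.59*cos(n)/(-2.42*sin(n)^2 - 0.54*sin(n) + 0.46)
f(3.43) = -10.33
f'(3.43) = -21.19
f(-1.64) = 3.36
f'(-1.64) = -0.68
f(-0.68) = 28.75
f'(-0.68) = 352.87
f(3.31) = -8.81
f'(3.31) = -6.09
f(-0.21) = -9.14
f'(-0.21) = 10.21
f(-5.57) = 4.05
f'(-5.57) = -12.70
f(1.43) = 1.46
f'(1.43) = -0.48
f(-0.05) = -8.69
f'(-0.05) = -4.15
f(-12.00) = 7.28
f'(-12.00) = -37.55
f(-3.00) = -8.67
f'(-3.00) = -3.71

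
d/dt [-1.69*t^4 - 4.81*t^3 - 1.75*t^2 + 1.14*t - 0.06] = -6.76*t^3 - 14.43*t^2 - 3.5*t + 1.14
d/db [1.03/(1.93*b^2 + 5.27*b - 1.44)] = (-3.9758*b - 5.4281)/(1.93*b^2 + 5.27*b - 1.44)^2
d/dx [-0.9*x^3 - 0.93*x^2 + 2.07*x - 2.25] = -2.7*x^2 - 1.86*x + 2.07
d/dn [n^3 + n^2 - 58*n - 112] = 3*n^2 + 2*n - 58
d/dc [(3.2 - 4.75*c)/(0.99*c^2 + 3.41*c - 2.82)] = (4.7025*c^2 - 6.336*c + 2.483)/(0.9801*c^4 + 6.7518*c^3 + 6.0445*c^2 - 19.2324*c + 7.9524)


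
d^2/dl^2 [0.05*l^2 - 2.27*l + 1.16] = 0.100000000000000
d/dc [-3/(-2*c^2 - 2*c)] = 3*(-2*c - 1)/(2*c^2*(c + 1)^2)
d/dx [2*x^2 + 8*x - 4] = 4*x + 8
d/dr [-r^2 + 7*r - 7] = 7 - 2*r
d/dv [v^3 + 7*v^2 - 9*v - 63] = 3*v^2 + 14*v - 9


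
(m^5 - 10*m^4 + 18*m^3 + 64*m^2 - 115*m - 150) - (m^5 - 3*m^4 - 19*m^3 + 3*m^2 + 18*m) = -7*m^4 + 37*m^3 + 61*m^2 - 133*m - 150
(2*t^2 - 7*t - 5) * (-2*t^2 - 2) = -4*t^4 + 14*t^3 + 6*t^2 + 14*t + 10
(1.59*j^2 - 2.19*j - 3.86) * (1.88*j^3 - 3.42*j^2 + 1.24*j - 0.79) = 2.9892*j^5 - 9.555*j^4 + 2.2046*j^3 + 9.2295*j^2 - 3.0563*j + 3.0494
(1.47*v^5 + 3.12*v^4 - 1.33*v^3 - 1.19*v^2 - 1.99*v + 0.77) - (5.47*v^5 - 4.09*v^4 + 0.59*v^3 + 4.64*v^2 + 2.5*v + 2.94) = -4.0*v^5 + 7.21*v^4 - 1.92*v^3 - 5.83*v^2 - 4.49*v - 2.17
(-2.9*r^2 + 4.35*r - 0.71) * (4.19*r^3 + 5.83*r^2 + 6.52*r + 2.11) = -12.151*r^5 + 1.3195*r^4 + 3.4776*r^3 + 18.1037*r^2 + 4.5493*r - 1.4981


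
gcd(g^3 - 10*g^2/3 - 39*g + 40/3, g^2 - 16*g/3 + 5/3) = g - 1/3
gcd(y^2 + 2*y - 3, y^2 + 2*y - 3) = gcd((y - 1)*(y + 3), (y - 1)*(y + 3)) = y^2 + 2*y - 3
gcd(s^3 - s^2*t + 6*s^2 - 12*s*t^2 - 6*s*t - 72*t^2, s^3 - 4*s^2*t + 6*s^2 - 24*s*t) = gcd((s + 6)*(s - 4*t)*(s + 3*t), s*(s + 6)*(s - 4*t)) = s^2 - 4*s*t + 6*s - 24*t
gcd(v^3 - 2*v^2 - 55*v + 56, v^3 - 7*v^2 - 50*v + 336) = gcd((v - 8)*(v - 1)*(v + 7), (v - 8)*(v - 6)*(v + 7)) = v^2 - v - 56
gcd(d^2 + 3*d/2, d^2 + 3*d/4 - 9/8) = d + 3/2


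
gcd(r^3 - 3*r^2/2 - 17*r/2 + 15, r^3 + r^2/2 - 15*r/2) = r^2 + r/2 - 15/2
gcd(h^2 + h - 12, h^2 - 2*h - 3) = h - 3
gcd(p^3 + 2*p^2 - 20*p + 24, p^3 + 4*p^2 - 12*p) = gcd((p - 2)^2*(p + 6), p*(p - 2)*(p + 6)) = p^2 + 4*p - 12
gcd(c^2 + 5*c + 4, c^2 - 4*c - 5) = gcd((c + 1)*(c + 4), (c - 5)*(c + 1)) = c + 1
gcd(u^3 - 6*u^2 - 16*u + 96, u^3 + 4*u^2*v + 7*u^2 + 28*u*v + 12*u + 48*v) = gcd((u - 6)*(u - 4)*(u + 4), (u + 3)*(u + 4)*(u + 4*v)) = u + 4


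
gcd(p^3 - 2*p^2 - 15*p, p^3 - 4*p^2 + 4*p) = p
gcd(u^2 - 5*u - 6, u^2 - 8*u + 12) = u - 6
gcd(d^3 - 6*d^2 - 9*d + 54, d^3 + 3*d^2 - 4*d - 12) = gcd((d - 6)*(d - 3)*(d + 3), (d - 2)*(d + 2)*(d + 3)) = d + 3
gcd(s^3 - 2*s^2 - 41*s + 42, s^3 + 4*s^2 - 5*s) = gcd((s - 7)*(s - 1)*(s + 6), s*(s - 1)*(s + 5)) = s - 1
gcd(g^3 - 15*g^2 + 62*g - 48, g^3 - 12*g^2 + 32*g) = g - 8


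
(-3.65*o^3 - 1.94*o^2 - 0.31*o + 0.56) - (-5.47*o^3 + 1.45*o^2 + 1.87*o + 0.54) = 1.82*o^3 - 3.39*o^2 - 2.18*o + 0.02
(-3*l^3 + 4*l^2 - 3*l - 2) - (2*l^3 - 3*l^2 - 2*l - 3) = -5*l^3 + 7*l^2 - l + 1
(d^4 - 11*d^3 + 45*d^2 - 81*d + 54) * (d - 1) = d^5 - 12*d^4 + 56*d^3 - 126*d^2 + 135*d - 54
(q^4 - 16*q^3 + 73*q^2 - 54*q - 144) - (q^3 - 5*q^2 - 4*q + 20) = q^4 - 17*q^3 + 78*q^2 - 50*q - 164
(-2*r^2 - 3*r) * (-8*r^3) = 16*r^5 + 24*r^4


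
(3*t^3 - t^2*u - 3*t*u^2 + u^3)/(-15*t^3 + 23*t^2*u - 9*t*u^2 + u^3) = (-t - u)/(5*t - u)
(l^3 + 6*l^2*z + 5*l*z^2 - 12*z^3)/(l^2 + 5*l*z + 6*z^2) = (l^2 + 3*l*z - 4*z^2)/(l + 2*z)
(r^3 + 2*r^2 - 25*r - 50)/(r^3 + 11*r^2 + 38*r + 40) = (r - 5)/(r + 4)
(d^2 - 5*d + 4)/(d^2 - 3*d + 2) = (d - 4)/(d - 2)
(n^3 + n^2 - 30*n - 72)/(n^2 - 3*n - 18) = n + 4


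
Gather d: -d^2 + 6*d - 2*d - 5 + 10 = -d^2 + 4*d + 5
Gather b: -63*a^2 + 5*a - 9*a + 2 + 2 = -63*a^2 - 4*a + 4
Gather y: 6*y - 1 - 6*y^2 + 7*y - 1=-6*y^2 + 13*y - 2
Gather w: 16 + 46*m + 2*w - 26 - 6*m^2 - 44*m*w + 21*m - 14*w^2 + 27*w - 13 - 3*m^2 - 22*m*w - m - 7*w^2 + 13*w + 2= -9*m^2 + 66*m - 21*w^2 + w*(42 - 66*m) - 21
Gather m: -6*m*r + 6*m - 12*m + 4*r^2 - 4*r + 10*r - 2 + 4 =m*(-6*r - 6) + 4*r^2 + 6*r + 2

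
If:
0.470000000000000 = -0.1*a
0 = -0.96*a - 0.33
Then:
No Solution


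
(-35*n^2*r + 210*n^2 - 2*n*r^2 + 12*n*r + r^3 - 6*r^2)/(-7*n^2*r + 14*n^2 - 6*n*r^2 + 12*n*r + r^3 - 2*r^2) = (5*n*r - 30*n + r^2 - 6*r)/(n*r - 2*n + r^2 - 2*r)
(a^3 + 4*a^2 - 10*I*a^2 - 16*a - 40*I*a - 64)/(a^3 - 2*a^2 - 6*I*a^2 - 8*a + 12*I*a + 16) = (a^2 + a*(4 - 8*I) - 32*I)/(a^2 + a*(-2 - 4*I) + 8*I)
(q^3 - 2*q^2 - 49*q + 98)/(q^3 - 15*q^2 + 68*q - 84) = (q + 7)/(q - 6)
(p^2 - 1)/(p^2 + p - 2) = (p + 1)/(p + 2)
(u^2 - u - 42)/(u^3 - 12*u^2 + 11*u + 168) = (u + 6)/(u^2 - 5*u - 24)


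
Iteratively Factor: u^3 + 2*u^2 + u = (u + 1)*(u^2 + u) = (u + 1)^2*(u)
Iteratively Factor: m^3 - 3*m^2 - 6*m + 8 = (m - 1)*(m^2 - 2*m - 8) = (m - 1)*(m + 2)*(m - 4)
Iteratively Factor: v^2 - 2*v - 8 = (v + 2)*(v - 4)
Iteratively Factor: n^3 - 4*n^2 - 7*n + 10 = (n - 1)*(n^2 - 3*n - 10) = (n - 1)*(n + 2)*(n - 5)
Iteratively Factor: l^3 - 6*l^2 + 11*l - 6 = (l - 3)*(l^2 - 3*l + 2) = (l - 3)*(l - 1)*(l - 2)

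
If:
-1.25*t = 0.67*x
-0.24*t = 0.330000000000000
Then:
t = -1.38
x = 2.57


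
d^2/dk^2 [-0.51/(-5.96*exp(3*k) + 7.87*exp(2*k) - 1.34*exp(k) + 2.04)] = ((-27.3564*exp(2*k) + 16.0548*exp(k) - 0.6834)*(5.96*exp(3*k) - 7.87*exp(2*k) + 1.34*exp(k) - 2.04) + 0.51*(17.88*exp(2*k) - 15.74*exp(k) + 1.34)*(35.76*exp(2*k) - 31.48*exp(k) + 2.68)*exp(k))*exp(k)/(5.96*exp(3*k) - 7.87*exp(2*k) + 1.34*exp(k) - 2.04)^3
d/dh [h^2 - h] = 2*h - 1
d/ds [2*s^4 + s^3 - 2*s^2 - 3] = s*(8*s^2 + 3*s - 4)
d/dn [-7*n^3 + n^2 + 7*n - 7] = -21*n^2 + 2*n + 7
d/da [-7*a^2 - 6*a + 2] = -14*a - 6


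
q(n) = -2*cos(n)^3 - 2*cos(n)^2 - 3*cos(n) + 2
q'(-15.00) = -2.23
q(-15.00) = 4.00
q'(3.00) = 0.69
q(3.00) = 4.95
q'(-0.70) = -6.16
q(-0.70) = -2.36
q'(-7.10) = -6.23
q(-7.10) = -1.63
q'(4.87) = -3.73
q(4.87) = 1.47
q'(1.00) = 5.82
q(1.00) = -0.52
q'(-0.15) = -1.92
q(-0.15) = -4.86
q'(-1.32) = -4.23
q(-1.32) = 1.10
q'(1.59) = 2.92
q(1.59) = 2.06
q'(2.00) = 2.16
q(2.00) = 3.05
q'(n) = 6*sin(n)*cos(n)^2 + 4*sin(n)*cos(n) + 3*sin(n)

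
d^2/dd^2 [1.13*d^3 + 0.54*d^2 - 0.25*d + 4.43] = 6.78*d + 1.08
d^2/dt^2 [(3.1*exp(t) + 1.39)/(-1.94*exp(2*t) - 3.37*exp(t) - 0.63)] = (-11.66716*exp(4*t) - 0.658435999999995*exp(3*t) - 4.52970599999995*exp(2*t) - 2.409049*exp(t) + 1.720719)*exp(t)/(7.301384*exp(6*t) + 38.049996*exp(5*t) + 73.210362*exp(4*t) + 62.985637*exp(3*t) + 23.774499*exp(2*t) + 4.012659*exp(t) + 0.250047)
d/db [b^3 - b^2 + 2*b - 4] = 3*b^2 - 2*b + 2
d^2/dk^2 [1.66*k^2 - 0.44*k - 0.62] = 3.32000000000000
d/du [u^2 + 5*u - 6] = 2*u + 5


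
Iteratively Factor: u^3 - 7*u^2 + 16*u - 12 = (u - 3)*(u^2 - 4*u + 4) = (u - 3)*(u - 2)*(u - 2)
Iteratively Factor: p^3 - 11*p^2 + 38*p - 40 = (p - 2)*(p^2 - 9*p + 20) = (p - 4)*(p - 2)*(p - 5)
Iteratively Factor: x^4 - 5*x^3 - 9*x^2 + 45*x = (x + 3)*(x^3 - 8*x^2 + 15*x) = x*(x + 3)*(x^2 - 8*x + 15) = x*(x - 3)*(x + 3)*(x - 5)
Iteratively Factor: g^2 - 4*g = (g)*(g - 4)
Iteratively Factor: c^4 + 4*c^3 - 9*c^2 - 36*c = (c - 3)*(c^3 + 7*c^2 + 12*c) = (c - 3)*(c + 3)*(c^2 + 4*c) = c*(c - 3)*(c + 3)*(c + 4)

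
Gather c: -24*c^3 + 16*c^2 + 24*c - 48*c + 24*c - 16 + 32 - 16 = -24*c^3 + 16*c^2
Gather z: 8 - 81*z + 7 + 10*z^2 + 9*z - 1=10*z^2 - 72*z + 14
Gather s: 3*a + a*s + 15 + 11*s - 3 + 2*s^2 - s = 3*a + 2*s^2 + s*(a + 10) + 12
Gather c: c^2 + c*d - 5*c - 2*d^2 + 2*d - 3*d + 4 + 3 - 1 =c^2 + c*(d - 5) - 2*d^2 - d + 6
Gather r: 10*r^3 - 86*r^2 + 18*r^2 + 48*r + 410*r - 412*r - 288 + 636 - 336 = 10*r^3 - 68*r^2 + 46*r + 12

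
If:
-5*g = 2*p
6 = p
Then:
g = -12/5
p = 6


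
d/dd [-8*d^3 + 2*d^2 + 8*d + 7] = -24*d^2 + 4*d + 8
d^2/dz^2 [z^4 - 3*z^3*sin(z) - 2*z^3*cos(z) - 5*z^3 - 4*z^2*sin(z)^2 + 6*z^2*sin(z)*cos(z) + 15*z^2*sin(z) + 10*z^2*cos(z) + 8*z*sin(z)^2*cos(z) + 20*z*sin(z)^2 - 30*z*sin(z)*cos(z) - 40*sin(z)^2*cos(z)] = 3*z^3*sin(z) + 2*z^3*cos(z) - 3*z^2*sin(z) - 12*z^2*sin(2*z) - 28*z^2*cos(z) - 8*z^2*cos(2*z) + 12*z^2 - 58*z*sin(z) + 44*z*sin(2*z) + 46*z*cos(z) + 64*z*cos(2*z) + 18*z*cos(3*z) - 30*z + 26*sin(z) + 46*sin(2*z) + 12*sin(3*z) + 30*cos(z) - 56*cos(2*z) - 90*cos(3*z) - 4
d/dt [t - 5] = 1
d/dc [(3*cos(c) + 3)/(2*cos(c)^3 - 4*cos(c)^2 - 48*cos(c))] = 3*(-5*cos(c) + cos(2*c) + cos(3*c) - 47)*sin(c)/(4*(cos(c) - 6)^2*(cos(c) + 4)^2*cos(c)^2)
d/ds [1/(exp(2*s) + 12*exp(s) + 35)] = 2*(-exp(s) - 6)*exp(s)/(exp(2*s) + 12*exp(s) + 35)^2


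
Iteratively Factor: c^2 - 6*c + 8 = (c - 2)*(c - 4)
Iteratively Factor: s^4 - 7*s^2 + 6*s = (s - 2)*(s^3 + 2*s^2 - 3*s) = (s - 2)*(s + 3)*(s^2 - s) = s*(s - 2)*(s + 3)*(s - 1)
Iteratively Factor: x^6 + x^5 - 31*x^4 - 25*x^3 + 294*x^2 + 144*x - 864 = (x + 4)*(x^5 - 3*x^4 - 19*x^3 + 51*x^2 + 90*x - 216) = (x - 4)*(x + 4)*(x^4 + x^3 - 15*x^2 - 9*x + 54) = (x - 4)*(x - 2)*(x + 4)*(x^3 + 3*x^2 - 9*x - 27) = (x - 4)*(x - 2)*(x + 3)*(x + 4)*(x^2 - 9) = (x - 4)*(x - 3)*(x - 2)*(x + 3)*(x + 4)*(x + 3)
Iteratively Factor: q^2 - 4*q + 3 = (q - 3)*(q - 1)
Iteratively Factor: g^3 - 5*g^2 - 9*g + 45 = (g - 5)*(g^2 - 9) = (g - 5)*(g - 3)*(g + 3)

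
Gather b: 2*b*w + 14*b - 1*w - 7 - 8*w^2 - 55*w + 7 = b*(2*w + 14) - 8*w^2 - 56*w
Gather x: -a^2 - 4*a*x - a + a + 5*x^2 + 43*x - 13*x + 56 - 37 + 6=-a^2 + 5*x^2 + x*(30 - 4*a) + 25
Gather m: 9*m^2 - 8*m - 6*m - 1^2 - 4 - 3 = 9*m^2 - 14*m - 8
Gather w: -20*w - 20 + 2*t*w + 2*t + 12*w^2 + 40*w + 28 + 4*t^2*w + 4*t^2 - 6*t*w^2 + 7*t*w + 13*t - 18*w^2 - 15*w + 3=4*t^2 + 15*t + w^2*(-6*t - 6) + w*(4*t^2 + 9*t + 5) + 11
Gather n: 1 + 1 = 2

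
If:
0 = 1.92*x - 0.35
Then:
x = 0.18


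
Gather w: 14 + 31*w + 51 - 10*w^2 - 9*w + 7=-10*w^2 + 22*w + 72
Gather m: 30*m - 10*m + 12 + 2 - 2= 20*m + 12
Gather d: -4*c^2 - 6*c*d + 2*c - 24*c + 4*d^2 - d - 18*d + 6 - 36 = -4*c^2 - 22*c + 4*d^2 + d*(-6*c - 19) - 30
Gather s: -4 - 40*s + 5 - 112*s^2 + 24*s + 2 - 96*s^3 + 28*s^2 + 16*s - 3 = -96*s^3 - 84*s^2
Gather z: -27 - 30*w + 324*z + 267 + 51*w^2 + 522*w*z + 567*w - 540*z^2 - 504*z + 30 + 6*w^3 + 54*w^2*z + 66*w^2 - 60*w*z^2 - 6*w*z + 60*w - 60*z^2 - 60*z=6*w^3 + 117*w^2 + 597*w + z^2*(-60*w - 600) + z*(54*w^2 + 516*w - 240) + 270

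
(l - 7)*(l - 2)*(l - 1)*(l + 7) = l^4 - 3*l^3 - 47*l^2 + 147*l - 98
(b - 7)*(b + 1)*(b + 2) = b^3 - 4*b^2 - 19*b - 14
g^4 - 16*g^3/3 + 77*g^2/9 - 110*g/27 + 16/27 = (g - 8/3)*(g - 2)*(g - 1/3)^2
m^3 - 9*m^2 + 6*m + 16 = (m - 8)*(m - 2)*(m + 1)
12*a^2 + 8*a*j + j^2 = (2*a + j)*(6*a + j)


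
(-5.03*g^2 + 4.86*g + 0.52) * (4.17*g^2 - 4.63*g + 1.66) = -20.9751*g^4 + 43.5551*g^3 - 28.6832*g^2 + 5.66*g + 0.8632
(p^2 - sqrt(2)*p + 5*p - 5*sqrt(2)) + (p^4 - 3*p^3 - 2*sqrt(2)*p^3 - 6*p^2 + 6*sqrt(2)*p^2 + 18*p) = p^4 - 3*p^3 - 2*sqrt(2)*p^3 - 5*p^2 + 6*sqrt(2)*p^2 - sqrt(2)*p + 23*p - 5*sqrt(2)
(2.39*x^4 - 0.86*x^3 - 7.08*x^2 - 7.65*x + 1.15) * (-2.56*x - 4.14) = -6.1184*x^5 - 7.693*x^4 + 21.6852*x^3 + 48.8952*x^2 + 28.727*x - 4.761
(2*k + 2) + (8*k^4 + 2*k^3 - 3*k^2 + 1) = 8*k^4 + 2*k^3 - 3*k^2 + 2*k + 3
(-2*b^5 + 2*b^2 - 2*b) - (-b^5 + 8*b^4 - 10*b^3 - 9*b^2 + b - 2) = -b^5 - 8*b^4 + 10*b^3 + 11*b^2 - 3*b + 2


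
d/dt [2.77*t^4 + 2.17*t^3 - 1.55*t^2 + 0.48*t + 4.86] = 11.08*t^3 + 6.51*t^2 - 3.1*t + 0.48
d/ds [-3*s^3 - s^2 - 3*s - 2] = -9*s^2 - 2*s - 3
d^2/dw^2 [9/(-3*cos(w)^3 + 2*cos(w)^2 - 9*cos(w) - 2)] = 9*((-45*cos(w) + 16*cos(2*w) - 27*cos(3*w))*(3*cos(w)^3 - 2*cos(w)^2 + 9*cos(w) + 2)/4 - 2*(9*cos(w)^2 - 4*cos(w) + 9)^2*sin(w)^2)/(3*cos(w)^3 - 2*cos(w)^2 + 9*cos(w) + 2)^3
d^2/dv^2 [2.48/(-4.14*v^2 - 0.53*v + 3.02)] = (85.012416*v^2 + 10.883232*v - 2.48*(8.28*v + 0.53)*(16.56*v + 1.06) - 62.013888)/(4.14*v^2 + 0.53*v - 3.02)^3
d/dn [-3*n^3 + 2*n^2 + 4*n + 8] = -9*n^2 + 4*n + 4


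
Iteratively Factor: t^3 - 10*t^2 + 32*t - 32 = (t - 2)*(t^2 - 8*t + 16) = (t - 4)*(t - 2)*(t - 4)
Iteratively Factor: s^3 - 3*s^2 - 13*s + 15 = (s - 5)*(s^2 + 2*s - 3) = (s - 5)*(s + 3)*(s - 1)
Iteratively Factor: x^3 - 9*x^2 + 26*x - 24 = (x - 2)*(x^2 - 7*x + 12) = (x - 4)*(x - 2)*(x - 3)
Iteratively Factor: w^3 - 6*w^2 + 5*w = (w - 5)*(w^2 - w) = (w - 5)*(w - 1)*(w)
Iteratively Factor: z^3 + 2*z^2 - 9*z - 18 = (z - 3)*(z^2 + 5*z + 6) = (z - 3)*(z + 2)*(z + 3)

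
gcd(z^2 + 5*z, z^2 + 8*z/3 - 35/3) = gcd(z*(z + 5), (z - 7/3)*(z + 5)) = z + 5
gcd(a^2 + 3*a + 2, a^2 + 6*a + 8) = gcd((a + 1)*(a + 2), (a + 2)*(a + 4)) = a + 2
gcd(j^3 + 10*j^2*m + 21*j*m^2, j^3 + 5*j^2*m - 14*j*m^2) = j^2 + 7*j*m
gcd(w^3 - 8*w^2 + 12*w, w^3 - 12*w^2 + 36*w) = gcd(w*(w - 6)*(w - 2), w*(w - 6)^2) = w^2 - 6*w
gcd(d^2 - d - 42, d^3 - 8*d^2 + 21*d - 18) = 1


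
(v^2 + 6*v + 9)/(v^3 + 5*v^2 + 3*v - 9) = 1/(v - 1)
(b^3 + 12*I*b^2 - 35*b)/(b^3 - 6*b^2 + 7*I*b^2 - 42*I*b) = (b + 5*I)/(b - 6)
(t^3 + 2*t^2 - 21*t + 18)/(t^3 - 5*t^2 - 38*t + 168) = (t^2 - 4*t + 3)/(t^2 - 11*t + 28)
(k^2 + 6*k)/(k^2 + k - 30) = k/(k - 5)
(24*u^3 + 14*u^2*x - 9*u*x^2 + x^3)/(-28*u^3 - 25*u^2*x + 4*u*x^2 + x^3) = (-6*u + x)/(7*u + x)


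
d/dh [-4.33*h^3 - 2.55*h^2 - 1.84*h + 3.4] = -12.99*h^2 - 5.1*h - 1.84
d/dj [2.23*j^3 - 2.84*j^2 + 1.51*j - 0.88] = 6.69*j^2 - 5.68*j + 1.51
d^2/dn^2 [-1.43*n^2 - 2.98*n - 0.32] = -2.86000000000000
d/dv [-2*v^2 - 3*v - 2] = -4*v - 3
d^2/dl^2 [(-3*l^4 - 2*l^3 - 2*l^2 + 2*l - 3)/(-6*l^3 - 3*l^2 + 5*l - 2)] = 2*(153*l^6 - 279*l^5 + 855*l^4 + 14*l^3 - 69*l^2 - 183*l + 45)/(216*l^9 + 324*l^8 - 378*l^7 - 297*l^6 + 531*l^5 - 81*l^4 - 233*l^3 + 186*l^2 - 60*l + 8)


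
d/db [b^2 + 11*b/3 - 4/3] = 2*b + 11/3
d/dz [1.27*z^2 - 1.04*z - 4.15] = 2.54*z - 1.04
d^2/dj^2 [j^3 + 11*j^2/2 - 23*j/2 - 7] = 6*j + 11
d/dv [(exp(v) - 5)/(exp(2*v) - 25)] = -exp(v)/(exp(2*v) + 10*exp(v) + 25)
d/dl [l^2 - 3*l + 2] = 2*l - 3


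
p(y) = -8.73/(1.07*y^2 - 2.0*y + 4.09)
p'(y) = -8.73*(2.0 - 2.14*y)/(1.07*y^2 - 2.0*y + 4.09)^2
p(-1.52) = -0.91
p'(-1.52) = -0.50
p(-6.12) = -0.15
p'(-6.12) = -0.04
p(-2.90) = -0.46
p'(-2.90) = -0.20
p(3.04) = -1.11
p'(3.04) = 0.63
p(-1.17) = -1.11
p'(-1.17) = -0.63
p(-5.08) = -0.21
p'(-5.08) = -0.06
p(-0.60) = -1.54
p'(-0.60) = -0.89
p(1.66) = -2.35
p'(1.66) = 0.98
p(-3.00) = -0.44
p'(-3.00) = -0.19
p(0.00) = -2.13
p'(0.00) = -1.04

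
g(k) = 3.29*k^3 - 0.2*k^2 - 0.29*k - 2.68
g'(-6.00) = 357.43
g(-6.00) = -718.78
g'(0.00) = -0.29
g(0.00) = -2.68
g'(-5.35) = 284.35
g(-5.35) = -510.65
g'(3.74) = 136.27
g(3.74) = 165.55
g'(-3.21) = 102.70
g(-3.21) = -112.63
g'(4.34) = 183.88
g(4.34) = 261.24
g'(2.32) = 51.91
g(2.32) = 36.65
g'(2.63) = 66.93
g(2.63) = 55.02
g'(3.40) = 112.45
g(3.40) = 123.33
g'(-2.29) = 52.39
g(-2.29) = -42.57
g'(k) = 9.87*k^2 - 0.4*k - 0.29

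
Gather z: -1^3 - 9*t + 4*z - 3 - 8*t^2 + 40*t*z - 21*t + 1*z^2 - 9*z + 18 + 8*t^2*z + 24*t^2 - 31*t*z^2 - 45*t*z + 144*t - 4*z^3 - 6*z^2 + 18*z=16*t^2 + 114*t - 4*z^3 + z^2*(-31*t - 5) + z*(8*t^2 - 5*t + 13) + 14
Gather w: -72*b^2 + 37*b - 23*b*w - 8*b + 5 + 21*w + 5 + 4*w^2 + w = -72*b^2 + 29*b + 4*w^2 + w*(22 - 23*b) + 10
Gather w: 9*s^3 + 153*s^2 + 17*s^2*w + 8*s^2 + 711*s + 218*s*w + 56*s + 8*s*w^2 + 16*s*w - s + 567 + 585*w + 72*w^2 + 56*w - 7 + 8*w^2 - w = 9*s^3 + 161*s^2 + 766*s + w^2*(8*s + 80) + w*(17*s^2 + 234*s + 640) + 560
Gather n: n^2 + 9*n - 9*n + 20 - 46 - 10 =n^2 - 36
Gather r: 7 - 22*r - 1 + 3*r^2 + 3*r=3*r^2 - 19*r + 6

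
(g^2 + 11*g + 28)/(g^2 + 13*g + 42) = (g + 4)/(g + 6)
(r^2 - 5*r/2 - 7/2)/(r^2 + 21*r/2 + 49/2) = (2*r^2 - 5*r - 7)/(2*r^2 + 21*r + 49)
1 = 1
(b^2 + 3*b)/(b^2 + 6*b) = (b + 3)/(b + 6)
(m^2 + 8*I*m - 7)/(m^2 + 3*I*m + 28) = (m + I)/(m - 4*I)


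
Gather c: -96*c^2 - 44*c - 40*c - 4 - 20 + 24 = -96*c^2 - 84*c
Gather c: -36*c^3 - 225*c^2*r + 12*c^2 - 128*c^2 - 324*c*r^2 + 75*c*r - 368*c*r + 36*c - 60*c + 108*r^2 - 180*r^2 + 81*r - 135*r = -36*c^3 + c^2*(-225*r - 116) + c*(-324*r^2 - 293*r - 24) - 72*r^2 - 54*r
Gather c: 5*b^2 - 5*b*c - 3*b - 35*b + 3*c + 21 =5*b^2 - 38*b + c*(3 - 5*b) + 21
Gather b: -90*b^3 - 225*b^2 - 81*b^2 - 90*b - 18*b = -90*b^3 - 306*b^2 - 108*b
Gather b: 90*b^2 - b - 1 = 90*b^2 - b - 1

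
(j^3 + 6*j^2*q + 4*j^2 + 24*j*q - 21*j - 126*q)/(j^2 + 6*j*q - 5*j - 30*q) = (j^2 + 4*j - 21)/(j - 5)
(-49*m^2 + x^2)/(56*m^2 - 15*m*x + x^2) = (7*m + x)/(-8*m + x)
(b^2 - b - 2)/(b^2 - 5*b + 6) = (b + 1)/(b - 3)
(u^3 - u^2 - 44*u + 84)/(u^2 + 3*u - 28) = (u^2 - 8*u + 12)/(u - 4)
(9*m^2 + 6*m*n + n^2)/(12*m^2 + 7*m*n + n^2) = (3*m + n)/(4*m + n)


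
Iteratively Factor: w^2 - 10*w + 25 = (w - 5)*(w - 5)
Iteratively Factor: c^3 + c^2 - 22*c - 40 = (c - 5)*(c^2 + 6*c + 8) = (c - 5)*(c + 2)*(c + 4)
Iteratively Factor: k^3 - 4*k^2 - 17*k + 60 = (k - 5)*(k^2 + k - 12) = (k - 5)*(k + 4)*(k - 3)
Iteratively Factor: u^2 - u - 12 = (u + 3)*(u - 4)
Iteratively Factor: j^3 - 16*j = (j - 4)*(j^2 + 4*j) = (j - 4)*(j + 4)*(j)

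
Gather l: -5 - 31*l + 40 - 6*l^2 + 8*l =-6*l^2 - 23*l + 35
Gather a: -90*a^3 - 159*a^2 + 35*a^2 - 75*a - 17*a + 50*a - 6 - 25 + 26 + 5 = -90*a^3 - 124*a^2 - 42*a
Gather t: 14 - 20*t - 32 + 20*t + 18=0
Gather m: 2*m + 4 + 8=2*m + 12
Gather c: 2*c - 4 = 2*c - 4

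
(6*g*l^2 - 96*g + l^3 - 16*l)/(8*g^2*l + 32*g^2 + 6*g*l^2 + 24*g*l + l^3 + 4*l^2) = (6*g*l - 24*g + l^2 - 4*l)/(8*g^2 + 6*g*l + l^2)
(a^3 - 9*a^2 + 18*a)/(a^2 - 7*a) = (a^2 - 9*a + 18)/(a - 7)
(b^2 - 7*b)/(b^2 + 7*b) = (b - 7)/(b + 7)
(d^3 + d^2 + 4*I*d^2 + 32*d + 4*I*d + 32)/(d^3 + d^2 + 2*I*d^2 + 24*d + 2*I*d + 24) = (d + 8*I)/(d + 6*I)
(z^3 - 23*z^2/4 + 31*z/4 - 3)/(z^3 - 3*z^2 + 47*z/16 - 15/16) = 4*(z - 4)/(4*z - 5)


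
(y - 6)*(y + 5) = y^2 - y - 30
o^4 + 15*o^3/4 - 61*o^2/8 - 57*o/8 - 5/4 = (o - 2)*(o + 1/4)*(o + 1/2)*(o + 5)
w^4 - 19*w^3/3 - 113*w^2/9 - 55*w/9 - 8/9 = (w - 8)*(w + 1/3)^2*(w + 1)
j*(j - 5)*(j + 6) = j^3 + j^2 - 30*j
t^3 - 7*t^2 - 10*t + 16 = (t - 8)*(t - 1)*(t + 2)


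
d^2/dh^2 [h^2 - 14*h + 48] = 2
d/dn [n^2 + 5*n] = 2*n + 5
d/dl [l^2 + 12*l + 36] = 2*l + 12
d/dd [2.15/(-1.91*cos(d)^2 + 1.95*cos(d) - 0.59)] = (4.1925 - 8.213*cos(d))*sin(d)/(1.91*cos(d)^2 - 1.95*cos(d) + 0.59)^2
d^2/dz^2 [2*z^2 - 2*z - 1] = 4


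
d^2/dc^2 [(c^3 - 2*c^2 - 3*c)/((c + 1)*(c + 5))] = 80/(c^3 + 15*c^2 + 75*c + 125)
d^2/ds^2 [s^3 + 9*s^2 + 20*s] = 6*s + 18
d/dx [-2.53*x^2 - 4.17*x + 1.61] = -5.06*x - 4.17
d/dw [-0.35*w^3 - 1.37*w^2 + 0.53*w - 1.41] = -1.05*w^2 - 2.74*w + 0.53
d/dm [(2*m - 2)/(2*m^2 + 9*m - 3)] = 4*(-m^2 + 2*m + 3)/(4*m^4 + 36*m^3 + 69*m^2 - 54*m + 9)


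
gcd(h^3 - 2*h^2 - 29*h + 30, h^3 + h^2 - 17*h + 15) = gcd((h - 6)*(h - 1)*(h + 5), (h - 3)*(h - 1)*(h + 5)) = h^2 + 4*h - 5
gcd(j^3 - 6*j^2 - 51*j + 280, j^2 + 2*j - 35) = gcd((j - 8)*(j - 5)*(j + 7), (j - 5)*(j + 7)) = j^2 + 2*j - 35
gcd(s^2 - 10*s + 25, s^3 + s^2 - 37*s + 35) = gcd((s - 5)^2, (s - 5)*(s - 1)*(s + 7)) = s - 5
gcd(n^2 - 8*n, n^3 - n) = n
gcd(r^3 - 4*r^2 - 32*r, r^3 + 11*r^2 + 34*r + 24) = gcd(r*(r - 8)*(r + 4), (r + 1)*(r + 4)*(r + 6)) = r + 4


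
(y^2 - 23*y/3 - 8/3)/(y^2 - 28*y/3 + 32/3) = (3*y + 1)/(3*y - 4)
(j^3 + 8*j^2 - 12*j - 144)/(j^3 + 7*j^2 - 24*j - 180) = (j - 4)/(j - 5)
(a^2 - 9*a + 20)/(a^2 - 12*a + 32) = (a - 5)/(a - 8)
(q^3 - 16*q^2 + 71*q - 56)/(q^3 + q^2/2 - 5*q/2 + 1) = 2*(q^2 - 15*q + 56)/(2*q^2 + 3*q - 2)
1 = 1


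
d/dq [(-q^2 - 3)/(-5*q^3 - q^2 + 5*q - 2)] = (-5*q^4 - 50*q^2 - 2*q + 15)/(25*q^6 + 10*q^5 - 49*q^4 + 10*q^3 + 29*q^2 - 20*q + 4)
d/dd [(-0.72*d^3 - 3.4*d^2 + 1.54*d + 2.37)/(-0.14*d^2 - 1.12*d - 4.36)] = (0.1008*d^4 + 1.6128*d^3 + 13.4412*d^2 + 30.3116*d - 4.06)/(0.0196*d^4 + 0.3136*d^3 + 2.4752*d^2 + 9.7664*d + 19.0096)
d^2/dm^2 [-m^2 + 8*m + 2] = -2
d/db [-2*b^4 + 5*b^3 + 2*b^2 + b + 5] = -8*b^3 + 15*b^2 + 4*b + 1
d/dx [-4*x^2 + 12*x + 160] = 12 - 8*x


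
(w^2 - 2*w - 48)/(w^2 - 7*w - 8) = (w + 6)/(w + 1)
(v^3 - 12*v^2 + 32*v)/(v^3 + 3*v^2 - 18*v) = (v^2 - 12*v + 32)/(v^2 + 3*v - 18)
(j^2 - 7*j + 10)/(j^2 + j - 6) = (j - 5)/(j + 3)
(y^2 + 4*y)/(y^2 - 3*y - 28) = y/(y - 7)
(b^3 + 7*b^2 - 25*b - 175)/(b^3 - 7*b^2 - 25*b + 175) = (b + 7)/(b - 7)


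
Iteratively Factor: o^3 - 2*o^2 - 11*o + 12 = (o - 1)*(o^2 - o - 12) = (o - 1)*(o + 3)*(o - 4)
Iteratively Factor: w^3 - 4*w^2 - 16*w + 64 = (w - 4)*(w^2 - 16) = (w - 4)*(w + 4)*(w - 4)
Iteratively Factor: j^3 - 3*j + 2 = (j - 1)*(j^2 + j - 2) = (j - 1)*(j + 2)*(j - 1)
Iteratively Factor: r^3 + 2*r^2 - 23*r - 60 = (r + 3)*(r^2 - r - 20) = (r - 5)*(r + 3)*(r + 4)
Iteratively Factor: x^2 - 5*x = (x)*(x - 5)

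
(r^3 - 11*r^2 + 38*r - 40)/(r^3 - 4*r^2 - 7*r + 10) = (r^2 - 6*r + 8)/(r^2 + r - 2)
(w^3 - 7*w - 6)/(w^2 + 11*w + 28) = (w^3 - 7*w - 6)/(w^2 + 11*w + 28)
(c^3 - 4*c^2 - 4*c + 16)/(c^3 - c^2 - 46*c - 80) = (c^2 - 6*c + 8)/(c^2 - 3*c - 40)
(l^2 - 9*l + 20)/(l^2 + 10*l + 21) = (l^2 - 9*l + 20)/(l^2 + 10*l + 21)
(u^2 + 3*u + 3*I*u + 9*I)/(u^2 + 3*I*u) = (u + 3)/u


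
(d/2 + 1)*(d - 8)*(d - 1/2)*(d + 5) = d^4/2 - 3*d^3/4 - 91*d^2/4 - 57*d/2 + 20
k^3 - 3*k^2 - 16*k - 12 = (k - 6)*(k + 1)*(k + 2)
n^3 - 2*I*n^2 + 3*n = n*(n - 3*I)*(n + I)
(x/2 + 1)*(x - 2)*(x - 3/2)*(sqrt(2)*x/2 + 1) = sqrt(2)*x^4/4 - 3*sqrt(2)*x^3/8 + x^3/2 - sqrt(2)*x^2 - 3*x^2/4 - 2*x + 3*sqrt(2)*x/2 + 3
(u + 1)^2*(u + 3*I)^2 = u^4 + 2*u^3 + 6*I*u^3 - 8*u^2 + 12*I*u^2 - 18*u + 6*I*u - 9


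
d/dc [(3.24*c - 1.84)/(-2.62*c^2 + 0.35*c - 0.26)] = (8.4888*c^2 - 9.6416*c - 0.1984)/(6.8644*c^4 - 1.834*c^3 + 1.4849*c^2 - 0.182*c + 0.0676)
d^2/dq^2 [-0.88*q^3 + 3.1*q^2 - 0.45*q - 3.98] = 6.2 - 5.28*q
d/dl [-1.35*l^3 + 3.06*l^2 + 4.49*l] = -4.05*l^2 + 6.12*l + 4.49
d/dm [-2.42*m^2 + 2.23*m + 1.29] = 2.23 - 4.84*m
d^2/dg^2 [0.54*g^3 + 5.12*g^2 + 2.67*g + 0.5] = 3.24*g + 10.24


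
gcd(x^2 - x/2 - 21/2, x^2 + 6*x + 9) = x + 3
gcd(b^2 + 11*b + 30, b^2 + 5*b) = b + 5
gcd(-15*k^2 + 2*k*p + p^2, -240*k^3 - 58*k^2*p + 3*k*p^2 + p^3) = 5*k + p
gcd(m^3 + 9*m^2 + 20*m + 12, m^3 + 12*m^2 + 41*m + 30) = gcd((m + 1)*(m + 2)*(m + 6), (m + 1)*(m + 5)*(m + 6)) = m^2 + 7*m + 6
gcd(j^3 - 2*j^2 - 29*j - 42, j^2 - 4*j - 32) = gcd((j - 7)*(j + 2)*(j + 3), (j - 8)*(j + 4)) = 1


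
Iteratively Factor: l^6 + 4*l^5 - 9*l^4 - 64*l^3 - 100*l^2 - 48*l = (l - 4)*(l^5 + 8*l^4 + 23*l^3 + 28*l^2 + 12*l) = (l - 4)*(l + 3)*(l^4 + 5*l^3 + 8*l^2 + 4*l) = (l - 4)*(l + 1)*(l + 3)*(l^3 + 4*l^2 + 4*l) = l*(l - 4)*(l + 1)*(l + 3)*(l^2 + 4*l + 4) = l*(l - 4)*(l + 1)*(l + 2)*(l + 3)*(l + 2)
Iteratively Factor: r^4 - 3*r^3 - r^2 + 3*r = (r + 1)*(r^3 - 4*r^2 + 3*r) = (r - 1)*(r + 1)*(r^2 - 3*r) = (r - 3)*(r - 1)*(r + 1)*(r)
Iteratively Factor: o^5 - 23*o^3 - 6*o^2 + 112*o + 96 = (o + 1)*(o^4 - o^3 - 22*o^2 + 16*o + 96) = (o + 1)*(o + 4)*(o^3 - 5*o^2 - 2*o + 24) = (o - 4)*(o + 1)*(o + 4)*(o^2 - o - 6) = (o - 4)*(o + 1)*(o + 2)*(o + 4)*(o - 3)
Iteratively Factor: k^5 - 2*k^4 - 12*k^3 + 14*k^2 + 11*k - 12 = (k + 1)*(k^4 - 3*k^3 - 9*k^2 + 23*k - 12) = (k - 1)*(k + 1)*(k^3 - 2*k^2 - 11*k + 12) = (k - 4)*(k - 1)*(k + 1)*(k^2 + 2*k - 3) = (k - 4)*(k - 1)^2*(k + 1)*(k + 3)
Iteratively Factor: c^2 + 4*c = (c)*(c + 4)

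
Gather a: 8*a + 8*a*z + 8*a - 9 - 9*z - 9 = a*(8*z + 16) - 9*z - 18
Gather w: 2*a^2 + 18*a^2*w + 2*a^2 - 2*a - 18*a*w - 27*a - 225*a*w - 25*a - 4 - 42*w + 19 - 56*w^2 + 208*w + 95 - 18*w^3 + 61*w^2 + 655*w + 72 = 4*a^2 - 54*a - 18*w^3 + 5*w^2 + w*(18*a^2 - 243*a + 821) + 182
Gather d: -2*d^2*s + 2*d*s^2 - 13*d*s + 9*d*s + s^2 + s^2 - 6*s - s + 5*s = -2*d^2*s + d*(2*s^2 - 4*s) + 2*s^2 - 2*s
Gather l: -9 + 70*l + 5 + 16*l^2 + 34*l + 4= 16*l^2 + 104*l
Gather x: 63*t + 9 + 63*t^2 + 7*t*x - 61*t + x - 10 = 63*t^2 + 2*t + x*(7*t + 1) - 1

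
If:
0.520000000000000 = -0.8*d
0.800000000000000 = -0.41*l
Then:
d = -0.65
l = -1.95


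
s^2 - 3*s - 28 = (s - 7)*(s + 4)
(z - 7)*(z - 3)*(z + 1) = z^3 - 9*z^2 + 11*z + 21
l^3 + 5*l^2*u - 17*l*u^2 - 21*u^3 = (l - 3*u)*(l + u)*(l + 7*u)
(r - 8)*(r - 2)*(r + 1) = r^3 - 9*r^2 + 6*r + 16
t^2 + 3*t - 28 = (t - 4)*(t + 7)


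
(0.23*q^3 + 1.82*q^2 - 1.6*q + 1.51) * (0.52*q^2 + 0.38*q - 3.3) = 0.1196*q^5 + 1.0338*q^4 - 0.8994*q^3 - 5.8288*q^2 + 5.8538*q - 4.983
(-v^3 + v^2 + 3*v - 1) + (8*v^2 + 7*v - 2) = -v^3 + 9*v^2 + 10*v - 3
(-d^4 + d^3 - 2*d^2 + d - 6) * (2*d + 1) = -2*d^5 + d^4 - 3*d^3 - 11*d - 6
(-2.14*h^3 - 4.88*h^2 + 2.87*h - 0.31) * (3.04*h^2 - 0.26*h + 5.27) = -6.5056*h^5 - 14.2788*h^4 - 1.2842*h^3 - 27.4062*h^2 + 15.2055*h - 1.6337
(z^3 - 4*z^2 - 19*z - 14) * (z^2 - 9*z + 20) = z^5 - 13*z^4 + 37*z^3 + 77*z^2 - 254*z - 280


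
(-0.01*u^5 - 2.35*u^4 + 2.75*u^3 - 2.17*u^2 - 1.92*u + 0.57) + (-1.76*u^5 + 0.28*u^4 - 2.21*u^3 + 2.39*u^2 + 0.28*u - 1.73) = -1.77*u^5 - 2.07*u^4 + 0.54*u^3 + 0.22*u^2 - 1.64*u - 1.16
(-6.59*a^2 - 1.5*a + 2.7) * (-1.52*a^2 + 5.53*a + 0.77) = 10.0168*a^4 - 34.1627*a^3 - 17.4733*a^2 + 13.776*a + 2.079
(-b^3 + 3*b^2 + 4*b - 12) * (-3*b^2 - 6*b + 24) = 3*b^5 - 3*b^4 - 54*b^3 + 84*b^2 + 168*b - 288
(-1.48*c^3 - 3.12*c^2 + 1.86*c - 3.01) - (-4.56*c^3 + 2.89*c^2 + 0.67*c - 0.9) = 3.08*c^3 - 6.01*c^2 + 1.19*c - 2.11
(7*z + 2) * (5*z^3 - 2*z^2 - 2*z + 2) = 35*z^4 - 4*z^3 - 18*z^2 + 10*z + 4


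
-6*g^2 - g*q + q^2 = (-3*g + q)*(2*g + q)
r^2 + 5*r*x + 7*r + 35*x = (r + 7)*(r + 5*x)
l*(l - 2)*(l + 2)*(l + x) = l^4 + l^3*x - 4*l^2 - 4*l*x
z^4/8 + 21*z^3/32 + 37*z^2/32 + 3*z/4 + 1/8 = (z/4 + 1/2)*(z/2 + 1/2)*(z + 1/4)*(z + 2)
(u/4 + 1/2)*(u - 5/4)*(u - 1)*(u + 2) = u^4/4 + 7*u^3/16 - 15*u^2/16 - u + 5/4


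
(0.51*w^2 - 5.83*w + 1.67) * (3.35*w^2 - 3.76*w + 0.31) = 1.7085*w^4 - 21.4481*w^3 + 27.6734*w^2 - 8.0865*w + 0.5177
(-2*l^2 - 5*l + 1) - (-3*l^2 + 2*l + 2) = l^2 - 7*l - 1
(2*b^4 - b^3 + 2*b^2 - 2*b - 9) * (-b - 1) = -2*b^5 - b^4 - b^3 + 11*b + 9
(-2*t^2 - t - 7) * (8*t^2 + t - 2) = -16*t^4 - 10*t^3 - 53*t^2 - 5*t + 14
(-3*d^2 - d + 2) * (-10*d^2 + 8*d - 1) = 30*d^4 - 14*d^3 - 25*d^2 + 17*d - 2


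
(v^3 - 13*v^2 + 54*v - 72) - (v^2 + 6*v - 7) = v^3 - 14*v^2 + 48*v - 65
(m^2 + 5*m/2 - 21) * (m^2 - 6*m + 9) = m^4 - 7*m^3/2 - 27*m^2 + 297*m/2 - 189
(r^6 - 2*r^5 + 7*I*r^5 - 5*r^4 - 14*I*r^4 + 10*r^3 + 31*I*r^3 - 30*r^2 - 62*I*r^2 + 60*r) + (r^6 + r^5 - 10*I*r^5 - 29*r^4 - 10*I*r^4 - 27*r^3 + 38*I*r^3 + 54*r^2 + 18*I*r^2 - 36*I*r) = 2*r^6 - r^5 - 3*I*r^5 - 34*r^4 - 24*I*r^4 - 17*r^3 + 69*I*r^3 + 24*r^2 - 44*I*r^2 + 60*r - 36*I*r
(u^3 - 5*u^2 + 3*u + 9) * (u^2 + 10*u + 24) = u^5 + 5*u^4 - 23*u^3 - 81*u^2 + 162*u + 216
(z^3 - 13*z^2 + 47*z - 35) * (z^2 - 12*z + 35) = z^5 - 25*z^4 + 238*z^3 - 1054*z^2 + 2065*z - 1225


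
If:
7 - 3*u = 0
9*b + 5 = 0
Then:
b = -5/9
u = 7/3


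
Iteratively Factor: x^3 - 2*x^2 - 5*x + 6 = (x - 3)*(x^2 + x - 2) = (x - 3)*(x + 2)*(x - 1)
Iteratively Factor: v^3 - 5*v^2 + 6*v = (v)*(v^2 - 5*v + 6) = v*(v - 3)*(v - 2)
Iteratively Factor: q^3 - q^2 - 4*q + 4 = (q + 2)*(q^2 - 3*q + 2) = (q - 2)*(q + 2)*(q - 1)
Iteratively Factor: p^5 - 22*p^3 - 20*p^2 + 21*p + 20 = (p + 1)*(p^4 - p^3 - 21*p^2 + p + 20) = (p - 5)*(p + 1)*(p^3 + 4*p^2 - p - 4) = (p - 5)*(p + 1)*(p + 4)*(p^2 - 1) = (p - 5)*(p + 1)^2*(p + 4)*(p - 1)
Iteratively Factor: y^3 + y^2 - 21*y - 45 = (y + 3)*(y^2 - 2*y - 15) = (y - 5)*(y + 3)*(y + 3)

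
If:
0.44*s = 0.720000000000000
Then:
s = 1.64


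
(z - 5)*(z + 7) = z^2 + 2*z - 35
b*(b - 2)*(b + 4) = b^3 + 2*b^2 - 8*b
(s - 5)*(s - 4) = s^2 - 9*s + 20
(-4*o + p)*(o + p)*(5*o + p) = -20*o^3 - 19*o^2*p + 2*o*p^2 + p^3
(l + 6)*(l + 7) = l^2 + 13*l + 42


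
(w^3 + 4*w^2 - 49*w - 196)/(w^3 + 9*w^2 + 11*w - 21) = (w^2 - 3*w - 28)/(w^2 + 2*w - 3)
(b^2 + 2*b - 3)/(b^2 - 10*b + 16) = (b^2 + 2*b - 3)/(b^2 - 10*b + 16)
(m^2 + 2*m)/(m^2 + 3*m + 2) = m/(m + 1)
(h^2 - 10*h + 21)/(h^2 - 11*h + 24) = (h - 7)/(h - 8)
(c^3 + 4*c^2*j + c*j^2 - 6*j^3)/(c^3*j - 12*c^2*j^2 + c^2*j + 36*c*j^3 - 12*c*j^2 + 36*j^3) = (c^3 + 4*c^2*j + c*j^2 - 6*j^3)/(j*(c^3 - 12*c^2*j + c^2 + 36*c*j^2 - 12*c*j + 36*j^2))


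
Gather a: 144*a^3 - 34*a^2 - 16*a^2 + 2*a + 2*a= 144*a^3 - 50*a^2 + 4*a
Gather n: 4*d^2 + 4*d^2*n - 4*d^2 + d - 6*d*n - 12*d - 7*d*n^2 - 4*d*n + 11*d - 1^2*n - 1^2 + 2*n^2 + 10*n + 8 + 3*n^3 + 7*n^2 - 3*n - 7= 3*n^3 + n^2*(9 - 7*d) + n*(4*d^2 - 10*d + 6)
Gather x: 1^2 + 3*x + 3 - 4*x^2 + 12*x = -4*x^2 + 15*x + 4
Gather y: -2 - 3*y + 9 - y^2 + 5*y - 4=-y^2 + 2*y + 3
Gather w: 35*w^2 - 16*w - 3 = 35*w^2 - 16*w - 3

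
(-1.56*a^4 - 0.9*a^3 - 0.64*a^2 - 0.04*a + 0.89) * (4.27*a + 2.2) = -6.6612*a^5 - 7.275*a^4 - 4.7128*a^3 - 1.5788*a^2 + 3.7123*a + 1.958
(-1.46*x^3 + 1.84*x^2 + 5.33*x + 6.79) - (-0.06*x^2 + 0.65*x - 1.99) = -1.46*x^3 + 1.9*x^2 + 4.68*x + 8.78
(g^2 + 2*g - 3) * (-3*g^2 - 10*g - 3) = -3*g^4 - 16*g^3 - 14*g^2 + 24*g + 9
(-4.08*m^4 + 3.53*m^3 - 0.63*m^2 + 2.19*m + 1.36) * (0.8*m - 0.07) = -3.264*m^5 + 3.1096*m^4 - 0.7511*m^3 + 1.7961*m^2 + 0.9347*m - 0.0952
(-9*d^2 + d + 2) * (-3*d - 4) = 27*d^3 + 33*d^2 - 10*d - 8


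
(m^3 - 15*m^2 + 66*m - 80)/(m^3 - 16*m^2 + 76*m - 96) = (m - 5)/(m - 6)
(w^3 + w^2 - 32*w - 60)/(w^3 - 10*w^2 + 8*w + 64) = (w^2 - w - 30)/(w^2 - 12*w + 32)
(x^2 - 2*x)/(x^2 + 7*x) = (x - 2)/(x + 7)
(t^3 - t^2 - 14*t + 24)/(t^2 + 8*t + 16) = (t^2 - 5*t + 6)/(t + 4)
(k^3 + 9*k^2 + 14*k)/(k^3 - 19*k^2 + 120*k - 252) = k*(k^2 + 9*k + 14)/(k^3 - 19*k^2 + 120*k - 252)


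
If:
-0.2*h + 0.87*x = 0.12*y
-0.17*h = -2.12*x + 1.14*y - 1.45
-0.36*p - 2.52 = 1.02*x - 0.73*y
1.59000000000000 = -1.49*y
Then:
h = -7.42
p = -3.91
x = -1.85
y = -1.07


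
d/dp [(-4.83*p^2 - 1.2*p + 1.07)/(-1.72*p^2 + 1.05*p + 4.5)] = (-7.1355*p^2 - 39.7892*p - 6.5235)/(2.9584*p^4 - 3.612*p^3 - 14.3775*p^2 + 9.45*p + 20.25)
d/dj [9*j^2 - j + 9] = 18*j - 1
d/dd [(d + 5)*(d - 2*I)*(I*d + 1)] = 3*I*d^2 + d*(6 + 10*I) + 15 - 2*I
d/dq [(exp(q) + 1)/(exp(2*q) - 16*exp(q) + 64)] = (-exp(q) - 10)*exp(q)/(exp(3*q) - 24*exp(2*q) + 192*exp(q) - 512)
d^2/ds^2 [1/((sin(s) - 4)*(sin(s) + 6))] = (-4*sin(s)^4 - 6*sin(s)^3 - 94*sin(s)^2 - 36*sin(s) + 56)/((sin(s) - 4)^3*(sin(s) + 6)^3)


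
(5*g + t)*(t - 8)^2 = 5*g*t^2 - 80*g*t + 320*g + t^3 - 16*t^2 + 64*t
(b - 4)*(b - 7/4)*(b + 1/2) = b^3 - 21*b^2/4 + 33*b/8 + 7/2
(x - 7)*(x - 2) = x^2 - 9*x + 14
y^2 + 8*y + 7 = (y + 1)*(y + 7)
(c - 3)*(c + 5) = c^2 + 2*c - 15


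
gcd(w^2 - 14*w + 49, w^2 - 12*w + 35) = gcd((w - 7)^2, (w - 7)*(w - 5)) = w - 7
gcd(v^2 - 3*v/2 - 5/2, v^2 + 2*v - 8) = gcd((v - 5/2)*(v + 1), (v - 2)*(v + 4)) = 1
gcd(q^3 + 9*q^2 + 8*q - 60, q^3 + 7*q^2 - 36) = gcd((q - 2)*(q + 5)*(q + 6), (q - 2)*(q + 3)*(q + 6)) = q^2 + 4*q - 12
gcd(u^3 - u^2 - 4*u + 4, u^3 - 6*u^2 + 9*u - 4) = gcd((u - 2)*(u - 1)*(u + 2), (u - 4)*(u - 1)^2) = u - 1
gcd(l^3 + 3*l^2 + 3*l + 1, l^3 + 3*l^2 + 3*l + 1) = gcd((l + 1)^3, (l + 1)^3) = l^3 + 3*l^2 + 3*l + 1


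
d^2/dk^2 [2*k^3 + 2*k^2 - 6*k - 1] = 12*k + 4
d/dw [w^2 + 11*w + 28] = 2*w + 11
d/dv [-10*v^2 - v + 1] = -20*v - 1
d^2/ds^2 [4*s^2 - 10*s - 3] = 8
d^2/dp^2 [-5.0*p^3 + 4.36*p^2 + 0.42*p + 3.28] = 8.72 - 30.0*p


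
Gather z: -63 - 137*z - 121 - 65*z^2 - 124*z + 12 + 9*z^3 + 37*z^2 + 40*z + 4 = 9*z^3 - 28*z^2 - 221*z - 168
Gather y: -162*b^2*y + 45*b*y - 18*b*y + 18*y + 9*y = y*(-162*b^2 + 27*b + 27)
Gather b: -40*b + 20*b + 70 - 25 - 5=40 - 20*b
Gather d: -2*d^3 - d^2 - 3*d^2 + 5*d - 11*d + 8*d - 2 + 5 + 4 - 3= -2*d^3 - 4*d^2 + 2*d + 4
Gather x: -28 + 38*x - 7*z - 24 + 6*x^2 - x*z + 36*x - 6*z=6*x^2 + x*(74 - z) - 13*z - 52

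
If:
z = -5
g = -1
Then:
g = -1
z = -5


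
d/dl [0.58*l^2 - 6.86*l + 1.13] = 1.16*l - 6.86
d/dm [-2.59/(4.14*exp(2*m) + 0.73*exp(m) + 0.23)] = (21.4452*exp(m) + 1.8907)*exp(m)/(4.14*exp(2*m) + 0.73*exp(m) + 0.23)^2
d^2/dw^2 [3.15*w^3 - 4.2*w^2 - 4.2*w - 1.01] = 18.9*w - 8.4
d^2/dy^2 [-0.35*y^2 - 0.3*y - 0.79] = -0.700000000000000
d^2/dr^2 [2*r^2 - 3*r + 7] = 4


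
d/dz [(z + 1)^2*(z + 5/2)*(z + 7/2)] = 4*z^3 + 24*z^2 + 87*z/2 + 47/2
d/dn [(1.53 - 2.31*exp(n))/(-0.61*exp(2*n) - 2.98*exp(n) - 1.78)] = (-1.4091*exp(2*n) + 1.8666*exp(n) + 8.6712)*exp(n)/(0.3721*exp(4*n) + 3.6356*exp(3*n) + 11.052*exp(2*n) + 10.6088*exp(n) + 3.1684)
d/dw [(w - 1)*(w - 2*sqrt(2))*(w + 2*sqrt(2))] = 3*w^2 - 2*w - 8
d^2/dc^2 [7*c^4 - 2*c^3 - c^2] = 84*c^2 - 12*c - 2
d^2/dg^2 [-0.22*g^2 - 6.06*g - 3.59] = -0.440000000000000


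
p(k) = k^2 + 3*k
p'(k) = 2*k + 3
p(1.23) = 5.20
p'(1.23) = 5.46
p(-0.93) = -1.93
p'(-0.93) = 1.14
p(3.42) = 21.96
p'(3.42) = 9.84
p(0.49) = 1.71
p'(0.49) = 3.98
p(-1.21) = -2.17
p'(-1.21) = 0.58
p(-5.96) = 17.64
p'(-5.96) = -8.92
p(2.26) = 11.89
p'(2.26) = 7.52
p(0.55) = 1.95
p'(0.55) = 4.10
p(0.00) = 0.00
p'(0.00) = 3.00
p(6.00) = 54.00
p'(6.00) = 15.00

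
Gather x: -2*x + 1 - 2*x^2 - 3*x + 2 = -2*x^2 - 5*x + 3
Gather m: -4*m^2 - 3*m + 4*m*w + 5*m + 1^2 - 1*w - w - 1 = -4*m^2 + m*(4*w + 2) - 2*w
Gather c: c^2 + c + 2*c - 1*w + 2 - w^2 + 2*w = c^2 + 3*c - w^2 + w + 2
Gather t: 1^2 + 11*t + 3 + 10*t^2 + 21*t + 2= 10*t^2 + 32*t + 6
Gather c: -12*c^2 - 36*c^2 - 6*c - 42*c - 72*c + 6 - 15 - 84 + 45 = -48*c^2 - 120*c - 48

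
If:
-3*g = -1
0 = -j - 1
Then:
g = 1/3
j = -1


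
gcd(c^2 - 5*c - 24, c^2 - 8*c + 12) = 1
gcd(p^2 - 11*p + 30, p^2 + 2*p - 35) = p - 5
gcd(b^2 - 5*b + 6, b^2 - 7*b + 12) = b - 3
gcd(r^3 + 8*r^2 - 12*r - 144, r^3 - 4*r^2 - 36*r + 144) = r^2 + 2*r - 24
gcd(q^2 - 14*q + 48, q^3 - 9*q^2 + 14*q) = 1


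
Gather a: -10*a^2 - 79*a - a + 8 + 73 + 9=-10*a^2 - 80*a + 90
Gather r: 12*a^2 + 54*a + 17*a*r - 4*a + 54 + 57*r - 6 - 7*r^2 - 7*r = 12*a^2 + 50*a - 7*r^2 + r*(17*a + 50) + 48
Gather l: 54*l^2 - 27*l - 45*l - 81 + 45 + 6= 54*l^2 - 72*l - 30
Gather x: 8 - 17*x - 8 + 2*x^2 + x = 2*x^2 - 16*x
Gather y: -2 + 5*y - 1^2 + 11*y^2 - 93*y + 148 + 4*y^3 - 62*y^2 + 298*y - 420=4*y^3 - 51*y^2 + 210*y - 275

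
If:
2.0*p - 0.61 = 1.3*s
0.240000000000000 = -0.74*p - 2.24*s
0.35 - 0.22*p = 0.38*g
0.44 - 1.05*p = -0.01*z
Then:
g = 0.81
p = 0.19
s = -0.17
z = -23.66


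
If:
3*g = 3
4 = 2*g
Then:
No Solution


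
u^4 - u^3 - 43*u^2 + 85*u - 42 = (u - 6)*(u - 1)^2*(u + 7)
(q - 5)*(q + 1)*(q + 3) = q^3 - q^2 - 17*q - 15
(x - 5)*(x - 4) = x^2 - 9*x + 20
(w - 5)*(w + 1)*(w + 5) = w^3 + w^2 - 25*w - 25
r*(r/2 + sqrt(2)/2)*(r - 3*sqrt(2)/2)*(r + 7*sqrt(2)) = r^4/2 + 13*sqrt(2)*r^3/4 - 5*r^2 - 21*sqrt(2)*r/2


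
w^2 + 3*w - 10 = (w - 2)*(w + 5)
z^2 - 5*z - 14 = (z - 7)*(z + 2)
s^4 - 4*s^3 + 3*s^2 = s^2*(s - 3)*(s - 1)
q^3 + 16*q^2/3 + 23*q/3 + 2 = (q + 1/3)*(q + 2)*(q + 3)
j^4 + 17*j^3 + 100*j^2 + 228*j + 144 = (j + 1)*(j + 4)*(j + 6)^2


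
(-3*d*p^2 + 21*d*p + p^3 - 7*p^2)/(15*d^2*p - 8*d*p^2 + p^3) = (p - 7)/(-5*d + p)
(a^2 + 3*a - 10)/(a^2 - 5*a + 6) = (a + 5)/(a - 3)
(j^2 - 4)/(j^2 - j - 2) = (j + 2)/(j + 1)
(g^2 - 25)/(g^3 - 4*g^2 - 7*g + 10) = (g + 5)/(g^2 + g - 2)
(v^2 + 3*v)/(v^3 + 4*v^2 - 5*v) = (v + 3)/(v^2 + 4*v - 5)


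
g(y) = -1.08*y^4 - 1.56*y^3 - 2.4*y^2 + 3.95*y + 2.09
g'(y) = -4.32*y^3 - 4.68*y^2 - 4.8*y + 3.95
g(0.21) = 2.80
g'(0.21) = 2.70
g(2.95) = -128.98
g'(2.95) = -161.84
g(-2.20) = -26.90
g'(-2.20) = 37.86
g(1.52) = -8.69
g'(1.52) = -29.33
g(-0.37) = 0.36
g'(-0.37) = 5.30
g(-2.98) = -74.88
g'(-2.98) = 91.02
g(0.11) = 2.49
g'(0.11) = 3.36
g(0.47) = 3.20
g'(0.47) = 0.21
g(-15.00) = -50007.16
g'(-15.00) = 13602.95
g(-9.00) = -6176.50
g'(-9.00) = 2817.35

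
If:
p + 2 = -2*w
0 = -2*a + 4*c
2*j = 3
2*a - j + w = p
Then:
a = -3*w/2 - 1/4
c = -3*w/4 - 1/8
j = 3/2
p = -2*w - 2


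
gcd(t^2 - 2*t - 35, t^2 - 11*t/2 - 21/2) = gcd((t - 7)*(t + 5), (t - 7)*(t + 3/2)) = t - 7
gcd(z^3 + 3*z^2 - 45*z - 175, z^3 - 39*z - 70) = z^2 - 2*z - 35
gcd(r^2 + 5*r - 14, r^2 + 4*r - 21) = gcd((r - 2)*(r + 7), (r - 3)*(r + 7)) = r + 7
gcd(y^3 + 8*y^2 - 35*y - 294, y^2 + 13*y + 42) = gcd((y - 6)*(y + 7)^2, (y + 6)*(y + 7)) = y + 7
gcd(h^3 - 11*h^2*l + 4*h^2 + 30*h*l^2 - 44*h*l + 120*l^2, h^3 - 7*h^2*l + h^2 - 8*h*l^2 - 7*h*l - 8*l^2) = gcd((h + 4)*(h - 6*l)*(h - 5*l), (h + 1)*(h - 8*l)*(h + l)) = 1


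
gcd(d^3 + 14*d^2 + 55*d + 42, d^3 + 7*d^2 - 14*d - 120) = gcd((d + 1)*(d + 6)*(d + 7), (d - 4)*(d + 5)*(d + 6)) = d + 6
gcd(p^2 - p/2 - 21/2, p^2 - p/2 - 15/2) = 1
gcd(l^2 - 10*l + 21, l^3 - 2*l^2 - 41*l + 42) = l - 7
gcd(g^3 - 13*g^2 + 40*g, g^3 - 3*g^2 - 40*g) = g^2 - 8*g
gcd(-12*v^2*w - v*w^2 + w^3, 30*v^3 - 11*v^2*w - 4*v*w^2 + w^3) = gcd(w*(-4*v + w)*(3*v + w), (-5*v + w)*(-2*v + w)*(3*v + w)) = 3*v + w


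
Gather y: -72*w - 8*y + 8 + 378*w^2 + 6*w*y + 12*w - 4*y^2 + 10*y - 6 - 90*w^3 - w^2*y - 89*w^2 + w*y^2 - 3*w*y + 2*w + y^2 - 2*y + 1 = -90*w^3 + 289*w^2 - 58*w + y^2*(w - 3) + y*(-w^2 + 3*w) + 3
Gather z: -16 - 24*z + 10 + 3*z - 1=-21*z - 7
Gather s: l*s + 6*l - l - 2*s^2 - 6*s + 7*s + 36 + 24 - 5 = 5*l - 2*s^2 + s*(l + 1) + 55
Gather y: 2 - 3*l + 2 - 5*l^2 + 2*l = -5*l^2 - l + 4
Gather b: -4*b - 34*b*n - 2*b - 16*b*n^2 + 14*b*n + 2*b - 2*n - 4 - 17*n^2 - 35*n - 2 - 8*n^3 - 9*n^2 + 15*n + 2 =b*(-16*n^2 - 20*n - 4) - 8*n^3 - 26*n^2 - 22*n - 4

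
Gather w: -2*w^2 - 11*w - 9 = -2*w^2 - 11*w - 9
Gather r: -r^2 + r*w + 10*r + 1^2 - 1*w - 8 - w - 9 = -r^2 + r*(w + 10) - 2*w - 16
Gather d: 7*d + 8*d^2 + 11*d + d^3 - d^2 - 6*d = d^3 + 7*d^2 + 12*d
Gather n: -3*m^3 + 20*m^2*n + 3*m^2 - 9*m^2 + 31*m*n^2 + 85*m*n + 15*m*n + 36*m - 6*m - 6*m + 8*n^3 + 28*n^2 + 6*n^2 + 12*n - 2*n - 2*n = -3*m^3 - 6*m^2 + 24*m + 8*n^3 + n^2*(31*m + 34) + n*(20*m^2 + 100*m + 8)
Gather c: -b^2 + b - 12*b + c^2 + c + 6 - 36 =-b^2 - 11*b + c^2 + c - 30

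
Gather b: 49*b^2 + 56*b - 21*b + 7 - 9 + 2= 49*b^2 + 35*b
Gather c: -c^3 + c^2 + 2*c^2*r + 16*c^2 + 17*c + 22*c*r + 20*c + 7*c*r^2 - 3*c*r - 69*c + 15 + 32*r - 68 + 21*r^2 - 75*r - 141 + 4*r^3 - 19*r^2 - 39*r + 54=-c^3 + c^2*(2*r + 17) + c*(7*r^2 + 19*r - 32) + 4*r^3 + 2*r^2 - 82*r - 140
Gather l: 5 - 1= 4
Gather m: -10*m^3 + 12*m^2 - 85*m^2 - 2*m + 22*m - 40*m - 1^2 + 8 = -10*m^3 - 73*m^2 - 20*m + 7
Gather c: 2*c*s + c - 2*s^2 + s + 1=c*(2*s + 1) - 2*s^2 + s + 1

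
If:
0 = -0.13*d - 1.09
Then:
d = -8.38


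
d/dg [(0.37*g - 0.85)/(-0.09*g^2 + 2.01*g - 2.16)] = (0.0333*g^2 - 0.153*g + 0.9093)/(0.0081*g^4 - 0.3618*g^3 + 4.4289*g^2 - 8.6832*g + 4.6656)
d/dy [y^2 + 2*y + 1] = 2*y + 2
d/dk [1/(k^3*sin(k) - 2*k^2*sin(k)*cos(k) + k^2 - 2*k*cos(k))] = (-k^3*cos(k) - 3*k^2*sin(k) + 2*k^2*cos(2*k) - 2*k*sin(k) + 2*k*sin(2*k) - 2*k + 2*cos(k))/(k^2*(k - 2*cos(k))^2*(k*sin(k) + 1)^2)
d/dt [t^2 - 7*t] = 2*t - 7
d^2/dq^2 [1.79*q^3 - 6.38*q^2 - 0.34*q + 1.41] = 10.74*q - 12.76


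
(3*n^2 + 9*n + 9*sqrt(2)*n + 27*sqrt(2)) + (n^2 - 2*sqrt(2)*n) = 4*n^2 + 9*n + 7*sqrt(2)*n + 27*sqrt(2)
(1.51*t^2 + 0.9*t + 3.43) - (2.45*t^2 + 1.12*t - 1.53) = -0.94*t^2 - 0.22*t + 4.96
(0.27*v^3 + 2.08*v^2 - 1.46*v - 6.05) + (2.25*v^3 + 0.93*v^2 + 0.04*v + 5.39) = 2.52*v^3 + 3.01*v^2 - 1.42*v - 0.66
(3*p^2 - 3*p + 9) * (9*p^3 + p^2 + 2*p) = 27*p^5 - 24*p^4 + 84*p^3 + 3*p^2 + 18*p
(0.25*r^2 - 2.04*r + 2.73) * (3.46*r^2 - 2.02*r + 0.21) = 0.865*r^4 - 7.5634*r^3 + 13.6191*r^2 - 5.943*r + 0.5733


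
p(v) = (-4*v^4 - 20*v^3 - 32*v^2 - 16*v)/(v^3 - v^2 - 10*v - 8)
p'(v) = (-3*v^2 + 2*v + 10)*(-4*v^4 - 20*v^3 - 32*v^2 - 16*v)/(v^3 - v^2 - 10*v - 8)^2 + (-16*v^3 - 60*v^2 - 64*v - 16)/(v^3 - v^2 - 10*v - 8) = 4*(-v^2 + 8*v + 8)/(v^2 - 8*v + 16)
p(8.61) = -79.26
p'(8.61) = 0.52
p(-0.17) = -0.30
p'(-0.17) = 1.52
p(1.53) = 8.75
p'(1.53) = 11.74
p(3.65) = 235.69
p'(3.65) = 779.67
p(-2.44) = 0.67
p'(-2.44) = -1.69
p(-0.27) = -0.44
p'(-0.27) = 1.27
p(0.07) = 0.15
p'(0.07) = 2.22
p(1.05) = 4.34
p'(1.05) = 7.03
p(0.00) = 0.00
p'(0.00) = 2.00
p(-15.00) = 41.05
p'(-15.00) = -3.73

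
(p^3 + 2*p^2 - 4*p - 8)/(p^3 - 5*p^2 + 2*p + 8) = (p^2 + 4*p + 4)/(p^2 - 3*p - 4)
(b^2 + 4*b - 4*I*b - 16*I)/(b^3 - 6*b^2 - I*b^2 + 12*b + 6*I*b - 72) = (b + 4)/(b^2 + 3*b*(-2 + I) - 18*I)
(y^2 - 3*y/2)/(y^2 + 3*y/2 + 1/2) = y*(2*y - 3)/(2*y^2 + 3*y + 1)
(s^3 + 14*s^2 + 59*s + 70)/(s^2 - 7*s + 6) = (s^3 + 14*s^2 + 59*s + 70)/(s^2 - 7*s + 6)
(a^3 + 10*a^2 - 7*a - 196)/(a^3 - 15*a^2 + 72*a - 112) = (a^2 + 14*a + 49)/(a^2 - 11*a + 28)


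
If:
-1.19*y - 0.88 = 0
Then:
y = -0.74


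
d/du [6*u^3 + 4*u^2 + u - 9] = 18*u^2 + 8*u + 1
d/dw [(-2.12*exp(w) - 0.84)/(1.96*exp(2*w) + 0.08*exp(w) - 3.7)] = (4.1552*exp(2*w) + 3.2928*exp(w) + 7.9112)*exp(w)/(3.8416*exp(4*w) + 0.3136*exp(3*w) - 14.4976*exp(2*w) - 0.592*exp(w) + 13.69)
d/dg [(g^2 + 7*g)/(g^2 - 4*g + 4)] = (-11*g - 14)/(g^3 - 6*g^2 + 12*g - 8)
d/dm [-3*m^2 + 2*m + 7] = 2 - 6*m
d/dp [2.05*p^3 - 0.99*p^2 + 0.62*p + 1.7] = 6.15*p^2 - 1.98*p + 0.62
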